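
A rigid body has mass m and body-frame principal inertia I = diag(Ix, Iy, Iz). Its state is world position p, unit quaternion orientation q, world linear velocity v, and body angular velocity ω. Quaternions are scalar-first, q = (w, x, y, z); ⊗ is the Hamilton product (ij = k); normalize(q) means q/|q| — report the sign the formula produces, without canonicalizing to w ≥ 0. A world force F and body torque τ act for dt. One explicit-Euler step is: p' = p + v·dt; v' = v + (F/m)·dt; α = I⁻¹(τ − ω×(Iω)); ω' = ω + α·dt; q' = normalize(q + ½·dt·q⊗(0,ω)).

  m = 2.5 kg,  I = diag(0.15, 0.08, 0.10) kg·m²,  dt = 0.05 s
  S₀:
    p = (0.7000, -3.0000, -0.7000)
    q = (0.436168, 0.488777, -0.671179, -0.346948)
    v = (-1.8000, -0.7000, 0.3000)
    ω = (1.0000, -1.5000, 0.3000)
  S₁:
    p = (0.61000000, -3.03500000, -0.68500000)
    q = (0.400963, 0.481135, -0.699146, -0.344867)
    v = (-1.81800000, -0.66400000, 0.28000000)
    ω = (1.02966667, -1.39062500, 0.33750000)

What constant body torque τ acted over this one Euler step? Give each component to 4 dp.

τ = (0.0800, 0.1900, 0.1800)

ω₁ − ω₀ = (0.02966667, 0.10937500, 0.03750000)
ω₀×(Iω₀) = (-0.0090, 0.0150, 0.1050)
applied torque τ = (0.0800, 0.1900, 0.1800)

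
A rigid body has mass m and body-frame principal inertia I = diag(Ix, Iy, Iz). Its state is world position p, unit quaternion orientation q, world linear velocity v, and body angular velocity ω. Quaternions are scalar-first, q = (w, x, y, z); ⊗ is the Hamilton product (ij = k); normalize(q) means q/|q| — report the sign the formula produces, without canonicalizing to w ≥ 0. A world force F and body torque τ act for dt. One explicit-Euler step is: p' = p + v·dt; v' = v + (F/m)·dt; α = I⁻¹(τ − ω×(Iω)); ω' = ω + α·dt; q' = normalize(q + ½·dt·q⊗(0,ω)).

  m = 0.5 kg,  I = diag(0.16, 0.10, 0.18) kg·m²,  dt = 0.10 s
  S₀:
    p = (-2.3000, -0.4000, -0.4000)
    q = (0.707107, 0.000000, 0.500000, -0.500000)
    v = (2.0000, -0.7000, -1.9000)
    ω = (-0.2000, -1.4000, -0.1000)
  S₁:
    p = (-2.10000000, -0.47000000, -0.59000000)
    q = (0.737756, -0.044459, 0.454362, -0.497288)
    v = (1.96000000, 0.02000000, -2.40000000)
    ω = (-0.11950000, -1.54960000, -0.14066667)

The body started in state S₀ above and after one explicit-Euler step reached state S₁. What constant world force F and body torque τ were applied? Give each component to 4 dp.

rate change Δω = (0.08050000, -0.14960000, -0.04066667)
applied torque τ = (0.1400, -0.1500, -0.0900)
velocity change Δv = (-0.04000000, 0.72000000, -0.50000000)
F = m·Δv/dt = (-0.2000, 3.6000, -2.5000)

F = (-0.2000, 3.6000, -2.5000)
τ = (0.1400, -0.1500, -0.0900)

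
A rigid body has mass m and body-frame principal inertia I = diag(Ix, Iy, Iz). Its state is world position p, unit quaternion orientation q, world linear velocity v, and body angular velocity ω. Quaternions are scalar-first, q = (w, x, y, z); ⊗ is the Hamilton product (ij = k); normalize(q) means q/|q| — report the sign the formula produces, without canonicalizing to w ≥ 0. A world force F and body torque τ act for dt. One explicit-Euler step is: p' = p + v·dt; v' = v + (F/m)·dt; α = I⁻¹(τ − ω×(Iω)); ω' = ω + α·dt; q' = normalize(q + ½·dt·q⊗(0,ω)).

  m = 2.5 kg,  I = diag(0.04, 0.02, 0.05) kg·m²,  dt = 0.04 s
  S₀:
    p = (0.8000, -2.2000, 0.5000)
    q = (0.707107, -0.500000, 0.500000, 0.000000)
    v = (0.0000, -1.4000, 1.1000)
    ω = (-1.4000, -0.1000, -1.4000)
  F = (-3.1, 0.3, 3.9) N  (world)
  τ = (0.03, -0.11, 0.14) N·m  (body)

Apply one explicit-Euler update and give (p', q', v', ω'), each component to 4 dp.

a = (-1.2400, 0.1200, 1.5600)
new position p' = (0.8000, -2.2560, 0.5440)
new velocity v' = (-0.0496, -1.3952, 1.1624)
precession coupling ω×(Iω) = (0.0042, -0.0196, -0.0028)
angular accel α = (0.6450, -4.5200, 2.8560)
ω + α·dt = (-1.3742, -0.2808, -1.2858)
q⊗(0,ω) = (-0.6500000, -1.6899498, -0.7707107, -0.2399498)
q + ½dt·q⊗(0,ω), renormalized = (0.6936, -0.5334, 0.4842, -0.0048)

p' = (0.8000, -2.2560, 0.5440)
q' = (0.6936, -0.5334, 0.4842, -0.0048)
v' = (-0.0496, -1.3952, 1.1624)
ω' = (-1.3742, -0.2808, -1.2858)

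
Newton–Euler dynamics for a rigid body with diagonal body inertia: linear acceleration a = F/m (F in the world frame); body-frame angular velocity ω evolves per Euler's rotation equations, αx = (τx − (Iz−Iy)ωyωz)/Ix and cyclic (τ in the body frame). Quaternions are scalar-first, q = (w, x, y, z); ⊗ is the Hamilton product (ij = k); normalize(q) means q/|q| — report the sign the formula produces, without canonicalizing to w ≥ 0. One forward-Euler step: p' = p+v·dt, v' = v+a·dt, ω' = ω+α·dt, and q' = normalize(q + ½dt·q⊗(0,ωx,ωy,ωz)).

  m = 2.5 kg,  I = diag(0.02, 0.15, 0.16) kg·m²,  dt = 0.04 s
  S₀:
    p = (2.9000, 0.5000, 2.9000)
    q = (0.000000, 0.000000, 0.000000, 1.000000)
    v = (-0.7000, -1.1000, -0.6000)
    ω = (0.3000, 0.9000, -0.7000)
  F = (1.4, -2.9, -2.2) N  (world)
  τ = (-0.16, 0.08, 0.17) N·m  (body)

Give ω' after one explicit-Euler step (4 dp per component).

ω' = (-0.0074, 0.9135, -0.6663)

angular accel α = (-7.6850, 0.3373, 0.8431)
ω + α·dt = (-0.0074, 0.9135, -0.6663)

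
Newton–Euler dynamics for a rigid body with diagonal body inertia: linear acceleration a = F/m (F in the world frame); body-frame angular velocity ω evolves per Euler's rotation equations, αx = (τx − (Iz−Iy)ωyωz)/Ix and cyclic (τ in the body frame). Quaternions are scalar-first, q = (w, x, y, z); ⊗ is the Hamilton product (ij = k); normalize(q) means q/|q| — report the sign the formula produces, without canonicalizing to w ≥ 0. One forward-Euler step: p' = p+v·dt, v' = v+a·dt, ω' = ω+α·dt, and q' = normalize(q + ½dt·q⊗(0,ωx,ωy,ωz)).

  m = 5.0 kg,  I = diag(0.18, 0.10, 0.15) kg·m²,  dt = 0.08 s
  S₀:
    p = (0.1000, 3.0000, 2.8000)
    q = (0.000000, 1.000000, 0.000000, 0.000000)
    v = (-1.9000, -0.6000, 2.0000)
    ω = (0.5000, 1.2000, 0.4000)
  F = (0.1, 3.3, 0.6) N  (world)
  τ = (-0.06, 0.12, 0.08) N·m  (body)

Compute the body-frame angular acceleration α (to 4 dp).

ω×(Iω) gyroscopic = (0.0240, 0.0060, -0.0480)
(τ − ω×Iω)/I = (-0.4667, 1.1400, 0.8533)

α = (-0.4667, 1.1400, 0.8533)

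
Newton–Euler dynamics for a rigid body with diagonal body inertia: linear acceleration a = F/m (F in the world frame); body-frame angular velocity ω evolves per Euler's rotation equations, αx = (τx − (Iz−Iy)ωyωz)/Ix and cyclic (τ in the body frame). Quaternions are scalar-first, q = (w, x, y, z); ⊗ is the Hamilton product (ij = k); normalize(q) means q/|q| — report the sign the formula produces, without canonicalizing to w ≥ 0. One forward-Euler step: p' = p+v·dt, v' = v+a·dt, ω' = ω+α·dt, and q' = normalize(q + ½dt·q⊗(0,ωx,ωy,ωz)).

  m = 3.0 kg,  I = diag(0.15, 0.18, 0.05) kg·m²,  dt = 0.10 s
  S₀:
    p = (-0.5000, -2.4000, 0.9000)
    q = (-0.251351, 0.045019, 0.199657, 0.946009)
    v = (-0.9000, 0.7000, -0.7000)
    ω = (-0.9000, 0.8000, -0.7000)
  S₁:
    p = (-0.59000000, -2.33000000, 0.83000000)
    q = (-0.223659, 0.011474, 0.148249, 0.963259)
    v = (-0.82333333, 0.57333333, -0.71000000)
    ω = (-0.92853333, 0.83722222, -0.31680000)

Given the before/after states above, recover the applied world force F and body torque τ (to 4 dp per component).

F = (2.3000, -3.8000, -0.3000)
τ = (0.0300, 0.1300, 0.1700)

Δω = ω₁−ω₀ = (-0.02853333, 0.03722222, 0.38320000)
applied torque τ = (0.0300, 0.1300, 0.1700)
v₁ − v₀ = (0.07666667, -0.12666667, -0.01000000)
m·(v₁−v₀)/dt = (2.3000, -3.8000, -0.3000)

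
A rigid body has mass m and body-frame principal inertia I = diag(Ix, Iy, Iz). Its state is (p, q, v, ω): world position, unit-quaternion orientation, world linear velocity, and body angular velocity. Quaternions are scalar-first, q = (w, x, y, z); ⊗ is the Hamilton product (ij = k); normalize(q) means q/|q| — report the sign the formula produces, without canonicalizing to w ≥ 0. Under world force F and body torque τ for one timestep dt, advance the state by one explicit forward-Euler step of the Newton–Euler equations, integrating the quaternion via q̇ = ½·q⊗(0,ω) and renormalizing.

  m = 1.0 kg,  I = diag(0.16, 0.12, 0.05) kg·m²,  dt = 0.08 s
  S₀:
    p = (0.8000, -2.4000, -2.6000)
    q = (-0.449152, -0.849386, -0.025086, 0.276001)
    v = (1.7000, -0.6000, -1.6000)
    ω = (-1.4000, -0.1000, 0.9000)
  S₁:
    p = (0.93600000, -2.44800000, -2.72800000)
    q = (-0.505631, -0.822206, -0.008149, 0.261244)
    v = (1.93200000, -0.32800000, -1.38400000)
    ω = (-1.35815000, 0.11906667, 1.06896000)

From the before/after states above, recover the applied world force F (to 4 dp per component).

Δv = v₁−v₀ = (0.23200000, 0.27200000, 0.21600000)
F = m·Δv/dt = (2.9000, 3.4000, 2.7000)

F = (2.9000, 3.4000, 2.7000)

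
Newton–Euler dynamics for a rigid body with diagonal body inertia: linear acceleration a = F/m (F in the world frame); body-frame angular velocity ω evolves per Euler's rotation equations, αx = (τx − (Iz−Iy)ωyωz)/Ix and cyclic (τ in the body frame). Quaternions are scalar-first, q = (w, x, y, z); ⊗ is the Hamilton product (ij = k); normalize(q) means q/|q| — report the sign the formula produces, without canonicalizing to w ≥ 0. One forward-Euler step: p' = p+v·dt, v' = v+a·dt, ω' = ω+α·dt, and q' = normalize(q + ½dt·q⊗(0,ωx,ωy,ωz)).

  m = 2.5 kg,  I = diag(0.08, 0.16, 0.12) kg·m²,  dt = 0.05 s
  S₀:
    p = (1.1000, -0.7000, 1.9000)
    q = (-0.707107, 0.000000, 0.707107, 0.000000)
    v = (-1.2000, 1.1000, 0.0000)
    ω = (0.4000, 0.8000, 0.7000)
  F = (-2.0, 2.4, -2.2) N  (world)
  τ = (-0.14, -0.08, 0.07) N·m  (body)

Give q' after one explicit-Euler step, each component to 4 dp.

q' = (-0.7210, 0.0053, 0.6927, -0.0194)

Hamilton product q⊗(0,ω) = (-0.5656856, 0.2121321, -0.5656856, -0.7778177)
updated quaternion q' = (-0.7210, 0.0053, 0.6927, -0.0194)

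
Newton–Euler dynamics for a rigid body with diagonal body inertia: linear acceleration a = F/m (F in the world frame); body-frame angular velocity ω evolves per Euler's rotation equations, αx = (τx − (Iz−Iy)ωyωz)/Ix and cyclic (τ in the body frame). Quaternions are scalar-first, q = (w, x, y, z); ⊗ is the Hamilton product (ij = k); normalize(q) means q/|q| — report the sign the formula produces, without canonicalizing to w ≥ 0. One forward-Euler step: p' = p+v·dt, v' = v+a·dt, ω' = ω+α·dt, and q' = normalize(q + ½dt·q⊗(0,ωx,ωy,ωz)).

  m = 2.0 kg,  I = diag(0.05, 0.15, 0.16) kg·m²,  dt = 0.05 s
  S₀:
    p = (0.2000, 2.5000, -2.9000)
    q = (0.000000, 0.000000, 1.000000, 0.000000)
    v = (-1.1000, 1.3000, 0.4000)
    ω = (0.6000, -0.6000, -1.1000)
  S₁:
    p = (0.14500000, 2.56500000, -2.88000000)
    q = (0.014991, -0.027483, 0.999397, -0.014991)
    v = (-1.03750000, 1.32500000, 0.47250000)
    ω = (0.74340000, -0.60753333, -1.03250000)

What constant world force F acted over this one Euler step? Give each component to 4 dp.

v₁ − v₀ = (0.06250000, 0.02500000, 0.07250000)
m·(v₁−v₀)/dt = (2.5000, 1.0000, 2.9000)

F = (2.5000, 1.0000, 2.9000)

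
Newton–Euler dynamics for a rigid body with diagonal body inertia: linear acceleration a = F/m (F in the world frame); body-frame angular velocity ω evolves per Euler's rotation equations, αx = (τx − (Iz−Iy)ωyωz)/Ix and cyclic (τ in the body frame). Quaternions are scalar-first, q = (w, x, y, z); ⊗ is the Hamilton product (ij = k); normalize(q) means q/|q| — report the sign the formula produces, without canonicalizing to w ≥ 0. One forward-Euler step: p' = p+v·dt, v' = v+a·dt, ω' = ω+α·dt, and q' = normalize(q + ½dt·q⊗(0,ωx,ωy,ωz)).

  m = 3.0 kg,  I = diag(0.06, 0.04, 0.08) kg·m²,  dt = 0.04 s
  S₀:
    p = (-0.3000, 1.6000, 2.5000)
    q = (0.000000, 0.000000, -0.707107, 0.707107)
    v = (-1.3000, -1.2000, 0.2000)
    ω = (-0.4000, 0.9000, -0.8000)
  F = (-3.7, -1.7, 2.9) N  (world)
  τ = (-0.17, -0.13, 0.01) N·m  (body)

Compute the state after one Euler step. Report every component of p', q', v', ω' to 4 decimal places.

p' = (-0.3520, 1.5520, 2.5080)
q' = (0.0240, -0.0014, -0.7125, 0.7012)
v' = (-1.3493, -1.2227, 0.2387)
ω' = (-0.4941, 0.7764, -0.7986)

precession coupling ω×(Iω) = (-0.0288, -0.0064, 0.0072)
α = I⁻¹(τ − ω×Iω) = (-2.3533, -3.0900, 0.0350)
ω + α·dt = (-0.4941, 0.7764, -0.7986)
Hamilton product q⊗(0,ω) = (1.2020819, -0.0707107, -0.2828428, -0.2828428)
q' = normalize(q + ½dt·q⊗(0,ω)) = (0.0240, -0.0014, -0.7125, 0.7012)
new position p' = (-0.3520, 1.5520, 2.5080)
new velocity v' = (-1.3493, -1.2227, 0.2387)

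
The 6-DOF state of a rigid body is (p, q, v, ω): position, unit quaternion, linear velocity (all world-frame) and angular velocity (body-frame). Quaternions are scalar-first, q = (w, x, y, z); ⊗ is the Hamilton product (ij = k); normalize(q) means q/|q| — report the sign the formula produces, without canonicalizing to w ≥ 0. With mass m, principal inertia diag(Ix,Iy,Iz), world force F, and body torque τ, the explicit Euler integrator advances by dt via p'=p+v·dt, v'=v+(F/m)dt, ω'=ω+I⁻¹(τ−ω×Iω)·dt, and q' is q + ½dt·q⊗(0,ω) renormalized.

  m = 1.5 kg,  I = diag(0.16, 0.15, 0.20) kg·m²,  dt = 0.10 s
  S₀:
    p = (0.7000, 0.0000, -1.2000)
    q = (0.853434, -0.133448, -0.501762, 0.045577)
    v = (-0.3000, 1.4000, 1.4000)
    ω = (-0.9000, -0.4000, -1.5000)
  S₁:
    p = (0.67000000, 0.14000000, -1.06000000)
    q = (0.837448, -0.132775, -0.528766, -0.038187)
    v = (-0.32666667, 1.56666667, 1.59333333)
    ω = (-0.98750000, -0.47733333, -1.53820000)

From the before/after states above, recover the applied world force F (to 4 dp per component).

Δv = v₁−v₀ = (-0.02666667, 0.16666667, 0.19333333)
applied force F = (-0.4000, 2.5000, 2.9000)

F = (-0.4000, 2.5000, 2.9000)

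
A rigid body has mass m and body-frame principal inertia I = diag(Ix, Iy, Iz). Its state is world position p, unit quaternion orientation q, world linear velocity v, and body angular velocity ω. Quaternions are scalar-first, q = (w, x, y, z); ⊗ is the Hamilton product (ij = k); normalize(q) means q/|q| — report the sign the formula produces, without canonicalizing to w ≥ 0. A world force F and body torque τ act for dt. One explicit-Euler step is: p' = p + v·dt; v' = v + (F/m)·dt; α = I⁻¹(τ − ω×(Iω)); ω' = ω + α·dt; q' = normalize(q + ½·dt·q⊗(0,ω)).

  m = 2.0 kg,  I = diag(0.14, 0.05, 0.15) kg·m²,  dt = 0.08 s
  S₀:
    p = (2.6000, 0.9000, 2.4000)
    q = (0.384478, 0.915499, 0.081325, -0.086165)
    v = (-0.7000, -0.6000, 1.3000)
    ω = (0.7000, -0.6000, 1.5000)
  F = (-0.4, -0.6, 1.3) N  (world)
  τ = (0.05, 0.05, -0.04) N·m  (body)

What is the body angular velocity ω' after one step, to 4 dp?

gyro term ω×Iω = (-0.0900, -0.0105, 0.0378)
(τ − ω×Iω)/I = (1.0000, 1.2100, -0.5187)
ω + α·dt = (0.7800, -0.5032, 1.4585)

ω' = (0.7800, -0.5032, 1.4585)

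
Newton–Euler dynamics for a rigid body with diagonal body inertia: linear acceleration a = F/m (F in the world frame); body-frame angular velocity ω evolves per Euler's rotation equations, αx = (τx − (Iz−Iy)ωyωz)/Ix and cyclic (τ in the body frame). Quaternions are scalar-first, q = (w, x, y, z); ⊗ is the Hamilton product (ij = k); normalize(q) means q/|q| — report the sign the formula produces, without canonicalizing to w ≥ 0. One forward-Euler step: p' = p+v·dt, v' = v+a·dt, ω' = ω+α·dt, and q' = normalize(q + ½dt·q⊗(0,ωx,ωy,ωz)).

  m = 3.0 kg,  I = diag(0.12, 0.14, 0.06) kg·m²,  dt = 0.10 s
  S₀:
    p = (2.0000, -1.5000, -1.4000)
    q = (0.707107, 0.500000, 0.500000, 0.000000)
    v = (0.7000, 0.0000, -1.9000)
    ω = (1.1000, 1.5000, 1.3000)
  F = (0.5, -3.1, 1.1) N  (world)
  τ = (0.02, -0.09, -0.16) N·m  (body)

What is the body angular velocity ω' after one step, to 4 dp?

α = I⁻¹(τ − ω×Iω) = (1.4667, -1.2557, -3.2167)
ω + α·dt = (1.2467, 1.3744, 0.9783)

ω' = (1.2467, 1.3744, 0.9783)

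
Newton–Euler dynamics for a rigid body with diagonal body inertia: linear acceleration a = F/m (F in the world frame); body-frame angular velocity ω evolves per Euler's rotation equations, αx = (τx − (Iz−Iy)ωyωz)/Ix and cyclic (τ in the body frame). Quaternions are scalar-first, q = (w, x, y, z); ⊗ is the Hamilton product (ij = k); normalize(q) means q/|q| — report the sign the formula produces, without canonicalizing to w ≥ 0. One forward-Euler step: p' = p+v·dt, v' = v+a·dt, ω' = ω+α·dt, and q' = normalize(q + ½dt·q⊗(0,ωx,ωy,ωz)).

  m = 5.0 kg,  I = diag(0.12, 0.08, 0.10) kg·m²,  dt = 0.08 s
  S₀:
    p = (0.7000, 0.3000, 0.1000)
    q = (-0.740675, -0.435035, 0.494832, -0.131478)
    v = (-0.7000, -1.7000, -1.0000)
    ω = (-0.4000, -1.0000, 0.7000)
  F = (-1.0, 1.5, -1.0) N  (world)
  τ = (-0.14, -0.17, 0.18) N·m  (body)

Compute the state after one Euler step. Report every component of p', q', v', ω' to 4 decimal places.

p + v·dt = (0.6440, 0.1640, 0.0200)
v' = v + a·dt = (-0.7160, -1.6760, -1.0160)
gyro term ω×Iω = (-0.0140, -0.0056, -0.0160)
α = I⁻¹(τ − ω×Iω) = (-1.0500, -2.0550, 1.9600)
ω + α·dt = (-0.4840, -1.1644, 0.8568)
Hamilton product q⊗(0,ω) = (0.4128526, 0.5111744, 1.0977907, 0.1144953)
q' = normalize(q + ½dt·q⊗(0,ω)) = (-0.7232, -0.4140, 0.5380, -0.1267)

p' = (0.6440, 0.1640, 0.0200)
q' = (-0.7232, -0.4140, 0.5380, -0.1267)
v' = (-0.7160, -1.6760, -1.0160)
ω' = (-0.4840, -1.1644, 0.8568)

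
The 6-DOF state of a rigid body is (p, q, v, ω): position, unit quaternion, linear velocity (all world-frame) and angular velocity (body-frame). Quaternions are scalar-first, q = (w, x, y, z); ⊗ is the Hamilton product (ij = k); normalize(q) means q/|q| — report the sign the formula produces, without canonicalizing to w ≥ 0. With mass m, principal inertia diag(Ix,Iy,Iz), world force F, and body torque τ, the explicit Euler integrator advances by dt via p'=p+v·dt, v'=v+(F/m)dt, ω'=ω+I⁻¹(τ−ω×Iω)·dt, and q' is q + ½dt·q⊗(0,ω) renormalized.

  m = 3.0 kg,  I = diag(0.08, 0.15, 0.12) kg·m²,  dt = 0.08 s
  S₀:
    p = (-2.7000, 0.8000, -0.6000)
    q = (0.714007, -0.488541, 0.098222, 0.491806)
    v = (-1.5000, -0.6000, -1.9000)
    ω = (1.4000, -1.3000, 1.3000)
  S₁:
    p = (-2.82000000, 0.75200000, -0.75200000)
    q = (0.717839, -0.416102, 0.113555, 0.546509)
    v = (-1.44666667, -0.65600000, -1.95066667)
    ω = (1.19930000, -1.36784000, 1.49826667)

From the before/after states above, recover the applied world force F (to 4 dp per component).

v₁ − v₀ = (0.05333333, -0.05600000, -0.05066667)
F = m·Δv/dt = (2.0000, -2.1000, -1.9000)

F = (2.0000, -2.1000, -1.9000)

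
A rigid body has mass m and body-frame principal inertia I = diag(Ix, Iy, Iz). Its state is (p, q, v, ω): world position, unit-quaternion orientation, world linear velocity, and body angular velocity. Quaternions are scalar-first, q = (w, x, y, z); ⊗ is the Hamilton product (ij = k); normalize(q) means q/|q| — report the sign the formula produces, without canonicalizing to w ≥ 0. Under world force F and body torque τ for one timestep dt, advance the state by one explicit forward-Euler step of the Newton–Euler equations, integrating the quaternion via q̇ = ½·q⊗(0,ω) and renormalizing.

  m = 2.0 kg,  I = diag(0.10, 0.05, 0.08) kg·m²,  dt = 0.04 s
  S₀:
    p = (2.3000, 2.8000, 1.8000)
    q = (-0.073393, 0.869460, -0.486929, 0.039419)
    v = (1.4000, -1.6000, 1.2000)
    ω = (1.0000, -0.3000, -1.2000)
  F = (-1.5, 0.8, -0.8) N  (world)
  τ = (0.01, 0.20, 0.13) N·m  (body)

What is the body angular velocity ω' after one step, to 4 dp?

angular accel α = (-0.0080, 4.4800, 1.4375)
ω' = ω + α·dt = (0.9997, -0.1208, -1.1425)

ω' = (0.9997, -0.1208, -1.1425)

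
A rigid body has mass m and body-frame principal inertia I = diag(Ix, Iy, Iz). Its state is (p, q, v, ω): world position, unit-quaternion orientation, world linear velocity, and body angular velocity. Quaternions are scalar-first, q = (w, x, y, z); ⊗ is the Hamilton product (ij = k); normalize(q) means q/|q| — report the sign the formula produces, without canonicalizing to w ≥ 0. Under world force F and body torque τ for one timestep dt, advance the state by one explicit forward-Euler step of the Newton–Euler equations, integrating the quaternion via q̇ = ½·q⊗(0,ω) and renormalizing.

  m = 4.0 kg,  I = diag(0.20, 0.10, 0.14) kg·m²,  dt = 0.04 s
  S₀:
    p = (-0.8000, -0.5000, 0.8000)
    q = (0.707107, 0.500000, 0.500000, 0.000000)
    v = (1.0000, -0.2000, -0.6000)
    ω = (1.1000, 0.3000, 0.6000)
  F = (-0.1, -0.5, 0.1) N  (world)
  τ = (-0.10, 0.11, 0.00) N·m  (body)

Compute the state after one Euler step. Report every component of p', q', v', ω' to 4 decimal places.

p' = (-0.7600, -0.5080, 0.7760)
q' = (0.6929, 0.5214, 0.4981, 0.0005)
v' = (0.9990, -0.2050, -0.5990)
ω' = (1.0786, 0.3282, 0.6094)

linear accel F/m = (-0.0250, -0.1250, 0.0250)
new position p' = (-0.7600, -0.5080, 0.7760)
v + (F/m)dt = (0.9990, -0.2050, -0.5990)
(τ − ω×Iω)/I = (-0.5360, 0.7040, 0.2357)
new body rate ω' = (1.0786, 0.3282, 0.6094)
2q̇ = q⊗(0,ω) = (-0.7000000, 1.0778177, -0.0878679, 0.0242642)
q + ½dt·q⊗(0,ω), renormalized = (0.6929, 0.5214, 0.4981, 0.0005)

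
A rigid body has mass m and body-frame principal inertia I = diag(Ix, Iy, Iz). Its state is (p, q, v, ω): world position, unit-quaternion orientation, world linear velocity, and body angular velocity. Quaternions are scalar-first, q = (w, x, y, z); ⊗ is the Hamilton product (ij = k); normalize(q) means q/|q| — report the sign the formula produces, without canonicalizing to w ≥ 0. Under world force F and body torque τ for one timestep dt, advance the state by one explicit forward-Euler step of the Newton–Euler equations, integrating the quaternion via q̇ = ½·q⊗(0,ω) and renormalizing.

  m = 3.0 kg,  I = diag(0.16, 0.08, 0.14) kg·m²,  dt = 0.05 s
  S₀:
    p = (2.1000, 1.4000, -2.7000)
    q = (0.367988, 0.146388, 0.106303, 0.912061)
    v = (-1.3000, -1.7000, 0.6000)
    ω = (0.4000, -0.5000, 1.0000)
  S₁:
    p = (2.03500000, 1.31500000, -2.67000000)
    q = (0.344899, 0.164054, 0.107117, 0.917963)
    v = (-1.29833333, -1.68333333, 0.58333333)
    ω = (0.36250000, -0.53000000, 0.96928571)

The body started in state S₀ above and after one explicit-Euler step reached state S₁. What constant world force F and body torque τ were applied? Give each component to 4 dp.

F = (0.1000, 1.0000, -1.0000)
τ = (-0.1500, -0.0400, -0.0700)

ω₁ − ω₀ = (-0.03750000, -0.03000000, -0.03071429)
gyro term ω₀×Iω₀ = (-0.0300, 0.0080, 0.0160)
τ = I·(Δω/dt) + ω₀×(Iω₀) = (-0.1500, -0.0400, -0.0700)
Δv = v₁−v₀ = (0.00166667, 0.01666667, -0.01666667)
m·(v₁−v₀)/dt = (0.1000, 1.0000, -1.0000)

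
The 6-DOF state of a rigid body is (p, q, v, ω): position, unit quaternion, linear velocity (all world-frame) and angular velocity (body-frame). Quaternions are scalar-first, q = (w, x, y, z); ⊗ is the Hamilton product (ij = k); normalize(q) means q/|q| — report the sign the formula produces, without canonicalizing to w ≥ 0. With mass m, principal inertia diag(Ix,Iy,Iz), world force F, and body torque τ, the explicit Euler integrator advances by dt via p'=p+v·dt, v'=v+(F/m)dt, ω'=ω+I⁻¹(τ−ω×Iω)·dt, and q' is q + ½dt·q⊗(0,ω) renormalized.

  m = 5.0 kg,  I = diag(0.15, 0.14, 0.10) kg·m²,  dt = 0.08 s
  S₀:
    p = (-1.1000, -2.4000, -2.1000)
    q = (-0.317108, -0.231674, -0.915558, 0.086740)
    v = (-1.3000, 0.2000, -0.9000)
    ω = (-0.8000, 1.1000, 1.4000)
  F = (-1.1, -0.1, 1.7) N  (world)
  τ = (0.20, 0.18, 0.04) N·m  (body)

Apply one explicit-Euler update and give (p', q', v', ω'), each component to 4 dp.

angular accel α = (1.7440, 1.6857, 0.3120)
ω + α·dt = (-0.6605, 1.2349, 1.4250)
q⊗(0,ω) = (0.7003386, -1.1235088, -0.0938672, -1.4312390)
q + ½dt·q⊗(0,ω), renormalized = (-0.2882, -0.2758, -0.9165, 0.0294)
a = F/m = (-0.2200, -0.0200, 0.3400)
p' = p + v·dt = (-1.2040, -2.3840, -2.1720)
v + (F/m)dt = (-1.3176, 0.1984, -0.8728)

p' = (-1.2040, -2.3840, -2.1720)
q' = (-0.2882, -0.2758, -0.9165, 0.0294)
v' = (-1.3176, 0.1984, -0.8728)
ω' = (-0.6605, 1.2349, 1.4250)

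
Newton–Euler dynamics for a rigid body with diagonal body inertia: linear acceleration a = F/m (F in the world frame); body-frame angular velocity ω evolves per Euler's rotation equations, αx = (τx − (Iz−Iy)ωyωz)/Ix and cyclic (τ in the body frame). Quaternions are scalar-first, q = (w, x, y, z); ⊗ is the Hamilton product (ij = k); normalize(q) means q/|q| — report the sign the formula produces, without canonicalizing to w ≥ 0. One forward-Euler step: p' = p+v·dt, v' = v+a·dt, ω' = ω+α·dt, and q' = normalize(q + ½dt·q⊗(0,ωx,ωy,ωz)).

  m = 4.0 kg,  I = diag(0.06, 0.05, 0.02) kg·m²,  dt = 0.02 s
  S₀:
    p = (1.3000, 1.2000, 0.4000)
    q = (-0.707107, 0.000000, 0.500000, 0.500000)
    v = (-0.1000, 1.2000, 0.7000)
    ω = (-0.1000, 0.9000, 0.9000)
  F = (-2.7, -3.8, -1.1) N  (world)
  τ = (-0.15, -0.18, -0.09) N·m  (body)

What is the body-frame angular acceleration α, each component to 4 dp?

gyro term ω×Iω = (-0.0243, -0.0036, 0.0009)
angular accel α = (-2.0950, -3.5280, -4.5450)

α = (-2.0950, -3.5280, -4.5450)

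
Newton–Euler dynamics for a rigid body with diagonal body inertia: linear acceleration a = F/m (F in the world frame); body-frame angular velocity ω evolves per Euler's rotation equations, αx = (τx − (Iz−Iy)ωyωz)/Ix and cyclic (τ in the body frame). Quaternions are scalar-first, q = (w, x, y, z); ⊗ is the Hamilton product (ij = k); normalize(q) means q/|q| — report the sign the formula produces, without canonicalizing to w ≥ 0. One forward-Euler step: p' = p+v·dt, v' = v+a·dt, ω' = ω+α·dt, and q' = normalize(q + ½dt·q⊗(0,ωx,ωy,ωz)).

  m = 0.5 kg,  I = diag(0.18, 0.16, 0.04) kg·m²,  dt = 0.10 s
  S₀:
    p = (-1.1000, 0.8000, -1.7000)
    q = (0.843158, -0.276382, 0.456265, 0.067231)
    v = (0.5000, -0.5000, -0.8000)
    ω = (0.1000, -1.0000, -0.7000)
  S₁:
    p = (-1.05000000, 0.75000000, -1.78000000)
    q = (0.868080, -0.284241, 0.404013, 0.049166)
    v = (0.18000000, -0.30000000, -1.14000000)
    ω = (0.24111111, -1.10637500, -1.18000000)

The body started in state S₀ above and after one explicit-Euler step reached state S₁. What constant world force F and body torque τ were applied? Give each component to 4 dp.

F = (-1.6000, 1.0000, -1.7000)
τ = (0.1700, -0.1800, -0.1900)

v₁ − v₀ = (-0.32000000, 0.20000000, -0.34000000)
F = m·Δv/dt = (-1.6000, 1.0000, -1.7000)
Δω = ω₁−ω₀ = (0.14111111, -0.10637500, -0.48000000)
ω₀×(Iω₀) = (-0.0840, -0.0098, 0.0020)
I·α + gyro = (0.1700, -0.1800, -0.1900)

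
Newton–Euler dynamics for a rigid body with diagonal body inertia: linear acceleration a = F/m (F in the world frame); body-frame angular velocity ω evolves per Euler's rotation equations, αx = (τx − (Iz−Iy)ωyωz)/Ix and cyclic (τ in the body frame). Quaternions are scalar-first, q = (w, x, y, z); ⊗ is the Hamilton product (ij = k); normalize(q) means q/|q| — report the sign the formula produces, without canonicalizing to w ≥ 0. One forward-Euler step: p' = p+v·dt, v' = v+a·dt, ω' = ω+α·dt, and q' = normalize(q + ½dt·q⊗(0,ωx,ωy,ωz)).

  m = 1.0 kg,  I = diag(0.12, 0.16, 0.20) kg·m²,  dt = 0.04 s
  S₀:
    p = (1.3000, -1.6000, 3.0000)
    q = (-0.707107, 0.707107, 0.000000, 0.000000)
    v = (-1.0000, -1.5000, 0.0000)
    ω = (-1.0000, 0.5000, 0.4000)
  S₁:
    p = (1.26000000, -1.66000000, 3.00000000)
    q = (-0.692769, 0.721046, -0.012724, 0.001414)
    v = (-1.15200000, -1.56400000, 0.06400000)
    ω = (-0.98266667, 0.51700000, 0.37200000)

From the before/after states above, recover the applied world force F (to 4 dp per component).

F = (-3.8000, -1.6000, 1.6000)

v₁ − v₀ = (-0.15200000, -0.06400000, 0.06400000)
m·(v₁−v₀)/dt = (-3.8000, -1.6000, 1.6000)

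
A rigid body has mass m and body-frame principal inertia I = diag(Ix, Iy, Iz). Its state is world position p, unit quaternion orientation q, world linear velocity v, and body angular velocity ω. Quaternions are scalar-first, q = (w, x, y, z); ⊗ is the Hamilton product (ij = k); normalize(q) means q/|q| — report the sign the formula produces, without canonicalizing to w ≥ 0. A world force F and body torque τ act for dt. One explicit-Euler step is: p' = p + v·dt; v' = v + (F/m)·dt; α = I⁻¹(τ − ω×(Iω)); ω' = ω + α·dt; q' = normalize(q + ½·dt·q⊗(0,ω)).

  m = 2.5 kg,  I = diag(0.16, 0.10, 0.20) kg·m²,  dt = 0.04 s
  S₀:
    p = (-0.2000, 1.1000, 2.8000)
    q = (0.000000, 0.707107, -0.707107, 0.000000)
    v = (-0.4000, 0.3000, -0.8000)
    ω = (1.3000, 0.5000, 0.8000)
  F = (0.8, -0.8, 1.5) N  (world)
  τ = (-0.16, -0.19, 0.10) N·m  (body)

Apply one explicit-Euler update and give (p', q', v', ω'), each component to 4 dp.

precession coupling ω×(Iω) = (0.0400, -0.0416, -0.0390)
angular accel α = (-1.2500, -1.4840, 0.6950)
ω + α·dt = (1.2500, 0.4406, 0.8278)
2q̇ = q⊗(0,ω) = (-0.5656856, -0.5656856, -0.5656856, 1.2727926)
updated quaternion q' = (-0.0113, 0.6954, -0.7181, 0.0254)
p' = p + v·dt = (-0.2160, 1.1120, 2.7680)
v + (F/m)dt = (-0.3872, 0.2872, -0.7760)

p' = (-0.2160, 1.1120, 2.7680)
q' = (-0.0113, 0.6954, -0.7181, 0.0254)
v' = (-0.3872, 0.2872, -0.7760)
ω' = (1.2500, 0.4406, 0.8278)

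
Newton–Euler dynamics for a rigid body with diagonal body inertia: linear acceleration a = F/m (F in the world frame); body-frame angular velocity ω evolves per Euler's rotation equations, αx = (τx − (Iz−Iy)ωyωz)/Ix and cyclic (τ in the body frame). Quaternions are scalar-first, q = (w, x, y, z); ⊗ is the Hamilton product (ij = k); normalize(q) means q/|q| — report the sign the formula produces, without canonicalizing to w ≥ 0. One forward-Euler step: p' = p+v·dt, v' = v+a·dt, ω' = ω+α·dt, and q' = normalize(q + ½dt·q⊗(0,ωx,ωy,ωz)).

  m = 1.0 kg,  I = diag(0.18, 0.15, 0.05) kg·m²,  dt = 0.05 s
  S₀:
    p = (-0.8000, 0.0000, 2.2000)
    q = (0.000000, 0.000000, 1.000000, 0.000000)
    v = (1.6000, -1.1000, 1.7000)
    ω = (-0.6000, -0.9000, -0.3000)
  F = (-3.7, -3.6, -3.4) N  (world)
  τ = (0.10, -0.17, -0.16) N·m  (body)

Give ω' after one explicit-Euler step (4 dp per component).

ω' = (-0.5647, -0.9645, -0.4438)

gyro term ω×Iω = (-0.0270, 0.0234, -0.0162)
(τ − ω×Iω)/I = (0.7056, -1.2893, -2.8760)
ω + α·dt = (-0.5647, -0.9645, -0.4438)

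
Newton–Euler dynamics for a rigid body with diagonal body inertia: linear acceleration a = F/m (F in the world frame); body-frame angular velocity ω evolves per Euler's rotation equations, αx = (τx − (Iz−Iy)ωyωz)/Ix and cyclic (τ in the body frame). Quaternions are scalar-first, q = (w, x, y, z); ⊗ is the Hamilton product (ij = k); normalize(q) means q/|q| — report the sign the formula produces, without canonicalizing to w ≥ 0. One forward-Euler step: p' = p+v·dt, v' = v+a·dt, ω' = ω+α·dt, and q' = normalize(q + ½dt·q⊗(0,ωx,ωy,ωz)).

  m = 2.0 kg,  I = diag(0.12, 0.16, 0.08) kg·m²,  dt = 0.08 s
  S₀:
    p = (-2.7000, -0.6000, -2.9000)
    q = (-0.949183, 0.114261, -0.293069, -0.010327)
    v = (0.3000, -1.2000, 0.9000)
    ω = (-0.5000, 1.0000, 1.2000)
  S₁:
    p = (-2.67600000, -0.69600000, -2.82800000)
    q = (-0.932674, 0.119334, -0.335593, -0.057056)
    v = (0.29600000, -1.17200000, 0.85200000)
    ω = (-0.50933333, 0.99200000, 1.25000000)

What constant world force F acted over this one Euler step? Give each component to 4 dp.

v₁ − v₀ = (-0.00400000, 0.02800000, -0.04800000)
applied force F = (-0.1000, 0.7000, -1.2000)

F = (-0.1000, 0.7000, -1.2000)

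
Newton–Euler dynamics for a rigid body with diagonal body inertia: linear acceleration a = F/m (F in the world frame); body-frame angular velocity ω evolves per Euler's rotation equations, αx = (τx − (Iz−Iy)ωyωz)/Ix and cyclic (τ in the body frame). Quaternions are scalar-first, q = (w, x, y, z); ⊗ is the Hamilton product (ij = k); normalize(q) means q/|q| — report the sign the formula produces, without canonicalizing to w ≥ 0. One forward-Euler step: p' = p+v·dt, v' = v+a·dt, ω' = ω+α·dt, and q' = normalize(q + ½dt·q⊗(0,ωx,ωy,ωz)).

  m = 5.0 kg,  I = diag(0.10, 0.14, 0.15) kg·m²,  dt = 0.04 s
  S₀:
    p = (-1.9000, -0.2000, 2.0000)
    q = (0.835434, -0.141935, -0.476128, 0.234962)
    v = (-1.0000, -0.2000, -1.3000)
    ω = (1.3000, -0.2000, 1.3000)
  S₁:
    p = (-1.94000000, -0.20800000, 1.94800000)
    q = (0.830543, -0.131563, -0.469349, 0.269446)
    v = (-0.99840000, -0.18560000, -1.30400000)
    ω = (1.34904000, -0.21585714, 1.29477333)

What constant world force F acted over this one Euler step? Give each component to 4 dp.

F = (0.2000, 1.8000, -0.5000)

Δv = v₁−v₀ = (0.00160000, 0.01440000, -0.00400000)
m·(v₁−v₀)/dt = (0.2000, 1.8000, -0.5000)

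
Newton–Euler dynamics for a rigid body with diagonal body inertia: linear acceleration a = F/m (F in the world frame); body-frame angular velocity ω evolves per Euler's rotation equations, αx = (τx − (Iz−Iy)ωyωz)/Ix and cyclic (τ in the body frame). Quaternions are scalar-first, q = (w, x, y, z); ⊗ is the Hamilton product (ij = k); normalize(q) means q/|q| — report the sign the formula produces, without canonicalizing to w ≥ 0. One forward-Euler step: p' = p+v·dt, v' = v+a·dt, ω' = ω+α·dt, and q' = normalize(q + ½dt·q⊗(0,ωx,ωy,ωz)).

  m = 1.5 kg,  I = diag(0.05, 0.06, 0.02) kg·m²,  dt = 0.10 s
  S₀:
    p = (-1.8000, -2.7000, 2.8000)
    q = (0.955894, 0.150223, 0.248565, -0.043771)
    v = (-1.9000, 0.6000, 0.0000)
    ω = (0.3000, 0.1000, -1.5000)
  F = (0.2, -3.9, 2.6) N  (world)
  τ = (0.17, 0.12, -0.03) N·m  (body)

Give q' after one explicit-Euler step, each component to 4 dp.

q' = (0.9463, 0.1457, 0.2632, -0.1181)

q⊗(0,ω) = (-0.1355799, -0.0817022, 0.3077926, -1.4933882)
q' = normalize(q + ½dt·q⊗(0,ω)) = (0.9463, 0.1457, 0.2632, -0.1181)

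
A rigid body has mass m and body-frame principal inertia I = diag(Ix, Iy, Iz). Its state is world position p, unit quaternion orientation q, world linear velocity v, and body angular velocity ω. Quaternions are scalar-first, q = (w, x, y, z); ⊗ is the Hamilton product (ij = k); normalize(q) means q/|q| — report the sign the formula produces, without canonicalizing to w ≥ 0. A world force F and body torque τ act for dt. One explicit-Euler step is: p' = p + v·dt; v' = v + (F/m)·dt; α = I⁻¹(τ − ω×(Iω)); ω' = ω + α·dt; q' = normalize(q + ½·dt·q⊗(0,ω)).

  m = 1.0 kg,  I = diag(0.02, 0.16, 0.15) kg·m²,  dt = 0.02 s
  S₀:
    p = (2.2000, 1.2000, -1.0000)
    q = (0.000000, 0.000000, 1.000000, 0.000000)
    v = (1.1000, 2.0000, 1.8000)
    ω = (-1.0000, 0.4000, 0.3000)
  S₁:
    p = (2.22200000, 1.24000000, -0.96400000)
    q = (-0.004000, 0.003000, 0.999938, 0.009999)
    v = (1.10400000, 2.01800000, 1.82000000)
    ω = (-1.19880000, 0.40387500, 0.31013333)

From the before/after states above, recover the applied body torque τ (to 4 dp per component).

ω₁ − ω₀ = (-0.19880000, 0.00387500, 0.01013333)
gyro term ω₀×Iω₀ = (-0.0012, 0.0390, -0.0560)
applied torque τ = (-0.2000, 0.0700, 0.0200)

τ = (-0.2000, 0.0700, 0.0200)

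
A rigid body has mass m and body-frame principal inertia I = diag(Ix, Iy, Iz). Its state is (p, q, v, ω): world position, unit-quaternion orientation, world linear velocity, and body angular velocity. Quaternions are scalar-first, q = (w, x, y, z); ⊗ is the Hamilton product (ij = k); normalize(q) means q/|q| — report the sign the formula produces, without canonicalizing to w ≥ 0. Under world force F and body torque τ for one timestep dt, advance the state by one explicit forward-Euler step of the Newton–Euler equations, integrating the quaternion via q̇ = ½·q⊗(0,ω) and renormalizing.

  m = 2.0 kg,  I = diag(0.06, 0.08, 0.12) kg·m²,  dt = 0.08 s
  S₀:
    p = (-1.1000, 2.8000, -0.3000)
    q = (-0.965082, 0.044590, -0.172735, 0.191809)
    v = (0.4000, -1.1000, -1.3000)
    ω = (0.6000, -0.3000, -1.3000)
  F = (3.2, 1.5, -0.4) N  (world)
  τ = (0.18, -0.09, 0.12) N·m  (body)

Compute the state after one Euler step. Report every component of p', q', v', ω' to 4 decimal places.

p + v·dt = (-1.0680, 2.7120, -0.4040)
new velocity v' = (0.5280, -1.0400, -1.3160)
(τ − ω×Iω)/I = (2.7400, -1.7100, 1.0300)
ω' = ω + α·dt = (0.8192, -0.4368, -1.2176)
Hamilton product q⊗(0,ω) = (0.1707772, -0.2969510, 0.4625770, 1.3448706)
q + ½dt·q⊗(0,ω), renormalized = (-0.9566, 0.0327, -0.1540, 0.2452)

p' = (-1.0680, 2.7120, -0.4040)
q' = (-0.9566, 0.0327, -0.1540, 0.2452)
v' = (0.5280, -1.0400, -1.3160)
ω' = (0.8192, -0.4368, -1.2176)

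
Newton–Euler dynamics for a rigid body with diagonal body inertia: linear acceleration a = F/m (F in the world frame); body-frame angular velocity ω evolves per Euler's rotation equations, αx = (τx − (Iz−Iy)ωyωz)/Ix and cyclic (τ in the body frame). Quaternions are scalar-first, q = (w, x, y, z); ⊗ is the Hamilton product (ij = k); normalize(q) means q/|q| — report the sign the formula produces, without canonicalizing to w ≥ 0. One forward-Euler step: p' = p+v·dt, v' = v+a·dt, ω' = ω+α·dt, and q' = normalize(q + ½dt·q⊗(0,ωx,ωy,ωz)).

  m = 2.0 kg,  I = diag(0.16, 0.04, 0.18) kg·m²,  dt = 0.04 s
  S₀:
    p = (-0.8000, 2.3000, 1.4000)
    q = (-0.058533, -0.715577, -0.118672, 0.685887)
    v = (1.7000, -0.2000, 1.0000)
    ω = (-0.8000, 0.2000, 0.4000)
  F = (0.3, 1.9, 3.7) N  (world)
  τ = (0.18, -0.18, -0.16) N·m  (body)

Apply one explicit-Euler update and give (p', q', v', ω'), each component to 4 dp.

ω×(Iω) gyroscopic = (0.0112, 0.0064, 0.0192)
α = I⁻¹(τ − ω×Iω) = (1.0550, -4.6600, -0.9956)
ω + α·dt = (-0.7578, 0.0136, 0.3602)
Hamilton product q⊗(0,ω) = (-0.8230820, -0.1378198, -0.2741854, -0.2614662)
q + ½dt·q⊗(0,ω), renormalized = (-0.0750, -0.7182, -0.1241, 0.6805)
p' = p + v·dt = (-0.7320, 2.2920, 1.4400)
v + (F/m)dt = (1.7060, -0.1620, 1.0740)

p' = (-0.7320, 2.2920, 1.4400)
q' = (-0.0750, -0.7182, -0.1241, 0.6805)
v' = (1.7060, -0.1620, 1.0740)
ω' = (-0.7578, 0.0136, 0.3602)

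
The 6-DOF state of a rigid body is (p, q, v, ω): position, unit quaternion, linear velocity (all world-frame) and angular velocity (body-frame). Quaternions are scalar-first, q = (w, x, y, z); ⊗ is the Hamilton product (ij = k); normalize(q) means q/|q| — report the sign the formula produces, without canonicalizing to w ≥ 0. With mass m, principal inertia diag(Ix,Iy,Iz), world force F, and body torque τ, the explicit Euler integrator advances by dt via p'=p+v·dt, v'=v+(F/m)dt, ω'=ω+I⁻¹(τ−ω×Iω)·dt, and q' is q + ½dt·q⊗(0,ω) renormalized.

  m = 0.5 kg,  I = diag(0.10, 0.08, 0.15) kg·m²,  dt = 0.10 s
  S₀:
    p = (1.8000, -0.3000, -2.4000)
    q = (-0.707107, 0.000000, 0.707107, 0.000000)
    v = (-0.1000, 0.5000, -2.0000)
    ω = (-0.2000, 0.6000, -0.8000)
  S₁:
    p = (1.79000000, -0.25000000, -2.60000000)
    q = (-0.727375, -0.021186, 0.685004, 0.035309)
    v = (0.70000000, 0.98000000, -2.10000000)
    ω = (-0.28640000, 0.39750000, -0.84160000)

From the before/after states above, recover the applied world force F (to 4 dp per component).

F = (4.0000, 2.4000, -0.5000)

v₁ − v₀ = (0.80000000, 0.48000000, -0.10000000)
F = m·Δv/dt = (4.0000, 2.4000, -0.5000)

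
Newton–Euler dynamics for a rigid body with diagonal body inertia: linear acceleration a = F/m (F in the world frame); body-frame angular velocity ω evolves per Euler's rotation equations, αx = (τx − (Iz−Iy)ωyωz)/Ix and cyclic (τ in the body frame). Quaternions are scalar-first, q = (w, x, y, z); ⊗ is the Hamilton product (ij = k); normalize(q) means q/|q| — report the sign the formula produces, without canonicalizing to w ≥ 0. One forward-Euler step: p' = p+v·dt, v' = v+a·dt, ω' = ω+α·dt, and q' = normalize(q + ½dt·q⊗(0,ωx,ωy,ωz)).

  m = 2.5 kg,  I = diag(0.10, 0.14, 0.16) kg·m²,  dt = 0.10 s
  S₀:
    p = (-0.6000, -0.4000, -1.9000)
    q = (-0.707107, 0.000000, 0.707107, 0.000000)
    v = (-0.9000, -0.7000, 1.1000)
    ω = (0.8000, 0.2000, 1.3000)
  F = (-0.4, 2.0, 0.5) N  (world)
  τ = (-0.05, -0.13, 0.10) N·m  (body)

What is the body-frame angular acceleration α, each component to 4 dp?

α = (-0.5520, -0.4829, 0.5850)

ω×(Iω) gyroscopic = (0.0052, -0.0624, 0.0064)
angular accel α = (-0.5520, -0.4829, 0.5850)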